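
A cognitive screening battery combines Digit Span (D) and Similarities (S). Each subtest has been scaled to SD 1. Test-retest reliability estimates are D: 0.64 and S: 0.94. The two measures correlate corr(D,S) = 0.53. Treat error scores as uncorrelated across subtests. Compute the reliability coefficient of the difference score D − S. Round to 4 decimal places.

0.5532

Var(D−S) = 1 + 1 − 2·0.53 = 2 − 1.06 = 0.94.
Because errors are independent across components, Cov(Tᵢ,Tⱼ) = Cov(Xᵢ,Xⱼ); the off-diagonal part of the true-score variance is the same as above.
True-score variance = [0.64 + 0.94] − 1.06 = 1.58 − 1.06 = 0.52.
Reliability = 0.52 / 0.94 = 0.5532.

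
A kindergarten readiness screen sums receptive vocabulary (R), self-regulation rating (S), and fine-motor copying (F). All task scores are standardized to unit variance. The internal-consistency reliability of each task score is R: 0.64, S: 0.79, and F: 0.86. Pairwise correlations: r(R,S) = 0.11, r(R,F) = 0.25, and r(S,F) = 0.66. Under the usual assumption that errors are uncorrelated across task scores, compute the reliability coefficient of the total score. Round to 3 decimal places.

0.859

Var(R+S+F) = 3 + 2·[0.11 + 0.25 + 0.66] = 3 + 2.04 = 5.04.
With uncorrelated errors the cross-covariances are all true-score covariance, so they carry over unchanged; only the diagonal terms shrink to ρᵢσᵢ².
True-score variance = [0.64 + 0.79 + 0.86] + 2.04 = 2.29 + 2.04 = 4.33.
Reliability = 4.33 / 5.04 = 0.859.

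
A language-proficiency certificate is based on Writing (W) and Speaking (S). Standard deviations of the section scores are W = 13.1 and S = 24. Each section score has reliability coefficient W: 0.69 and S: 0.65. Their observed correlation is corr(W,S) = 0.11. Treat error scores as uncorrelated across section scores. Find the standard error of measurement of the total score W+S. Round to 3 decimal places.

15.962

Var(total) = 747.61 + 69.168 = 816.778.
True-score variance = 492.811 + 69.168 = 561.979, so reliability = 0.6880.
Error variance = 816.778 − 561.979 = 254.799; SEM = √254.799 = 15.962.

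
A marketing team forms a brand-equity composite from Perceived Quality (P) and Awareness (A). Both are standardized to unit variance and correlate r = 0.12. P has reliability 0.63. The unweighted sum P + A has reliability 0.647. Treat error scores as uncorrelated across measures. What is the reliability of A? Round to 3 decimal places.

Var(P+A) = 2 + 2·0.12 = 2.240.
True-score variance = ρ_P + ρ_A + 2·0.12, so 0.647 = (0.63 + ρ_A + 0.24) / 2.240.
ρ_A = 0.647·2.240 − 0.63 − 0.24 = 0.579.

0.579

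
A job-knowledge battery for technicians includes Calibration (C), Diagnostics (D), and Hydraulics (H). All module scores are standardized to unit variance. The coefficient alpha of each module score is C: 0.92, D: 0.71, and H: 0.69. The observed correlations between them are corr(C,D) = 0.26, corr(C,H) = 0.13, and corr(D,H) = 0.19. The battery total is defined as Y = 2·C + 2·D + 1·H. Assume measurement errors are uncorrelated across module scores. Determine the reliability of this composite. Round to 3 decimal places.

0.855

Var(Y) = 2² + 2² + 1 + 2·[4·0.26 + 2·0.13 + 2·0.19] = 9 + 3.36 = 12.36.
Because errors are independent across components, Cov(Tᵢ,Tⱼ) = Cov(Xᵢ,Xⱼ); the off-diagonal part of the true-score variance is the same as above.
True-score variance = [2²·0.92 + 2²·0.71 + 0.69] + 3.36 = 7.21 + 3.36 = 10.57.
Reliability = 10.57 / 12.36 = 0.855.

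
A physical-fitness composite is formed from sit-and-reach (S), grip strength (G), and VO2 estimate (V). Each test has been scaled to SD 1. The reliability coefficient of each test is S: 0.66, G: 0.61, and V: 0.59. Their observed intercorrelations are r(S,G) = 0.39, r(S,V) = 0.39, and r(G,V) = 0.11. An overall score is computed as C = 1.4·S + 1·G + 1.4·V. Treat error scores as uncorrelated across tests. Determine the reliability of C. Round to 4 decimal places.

Var(C) = 1.4² + 1 + 1.4² + 2·[1.4·0.39 + 1.96·0.39 + 1.4·0.11] = 4.92 + 2.9288 = 7.8488.
Under uncorrelated errors the observed covariances equal the true-score covariances, so only the own-variance terms attenuate.
True-score variance = [1.4²·0.66 + 0.61 + 1.4²·0.59] + 2.9288 = 3.06 + 2.9288 = 5.9888.
Reliability = 5.9888 / 7.8488 = 0.7630.

0.7630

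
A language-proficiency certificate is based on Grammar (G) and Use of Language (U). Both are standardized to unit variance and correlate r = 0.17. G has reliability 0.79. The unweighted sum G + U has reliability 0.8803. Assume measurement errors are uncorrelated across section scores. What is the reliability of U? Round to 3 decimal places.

0.930

Var(G+U) = 2 + 2·0.17 = 2.340.
True-score variance = ρ_G + ρ_U + 2·0.17, so 0.8803 = (0.79 + ρ_U + 0.34) / 2.340.
ρ_U = 0.8803·2.340 − 0.79 − 0.34 = 0.930.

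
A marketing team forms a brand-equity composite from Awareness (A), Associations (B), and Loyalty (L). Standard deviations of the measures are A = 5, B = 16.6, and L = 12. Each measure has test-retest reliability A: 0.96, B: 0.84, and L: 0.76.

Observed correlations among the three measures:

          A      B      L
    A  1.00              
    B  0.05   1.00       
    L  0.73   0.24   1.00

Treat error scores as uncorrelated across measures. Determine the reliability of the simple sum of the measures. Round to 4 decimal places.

0.8748

Var(A+B+L) = 5² + 16.6² + 12² + 2·[5·16.6·0.05 + 5·12·0.73 + 16.6·12·0.24] = 444.56 + 191.516 = 636.076.
Because errors are independent across components, Cov(Tᵢ,Tⱼ) = Cov(Xᵢ,Xⱼ); the off-diagonal part of the true-score variance is the same as above.
True-score variance = [5²·0.96 + 16.6²·0.84 + 12²·0.76] + 191.516 = 364.91 + 191.516 = 556.426.
Reliability = 556.426 / 636.076 = 0.8748.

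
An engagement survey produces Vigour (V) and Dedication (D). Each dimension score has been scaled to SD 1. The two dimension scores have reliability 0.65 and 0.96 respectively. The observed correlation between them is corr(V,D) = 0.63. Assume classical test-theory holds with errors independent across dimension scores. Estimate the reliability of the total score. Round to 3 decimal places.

0.880

Var(V+D) = 2 + 2·[0.63] = 2 + 1.26 = 3.26.
With uncorrelated errors the cross-covariances are all true-score covariance, so they carry over unchanged; only the diagonal terms shrink to ρᵢσᵢ².
True-score variance = [0.65 + 0.96] + 1.26 = 1.61 + 1.26 = 2.87.
Reliability = 2.87 / 3.26 = 0.880.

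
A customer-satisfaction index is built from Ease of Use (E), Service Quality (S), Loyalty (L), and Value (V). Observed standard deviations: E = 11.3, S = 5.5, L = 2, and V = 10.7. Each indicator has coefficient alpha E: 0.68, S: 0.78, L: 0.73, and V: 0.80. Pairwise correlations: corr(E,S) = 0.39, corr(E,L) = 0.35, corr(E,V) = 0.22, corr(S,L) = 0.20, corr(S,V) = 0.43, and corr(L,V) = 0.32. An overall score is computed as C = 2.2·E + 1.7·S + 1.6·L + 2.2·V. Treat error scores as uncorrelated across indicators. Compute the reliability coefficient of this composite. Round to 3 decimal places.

Var(C) = 2.2²·11.3² + 1.7²·5.5² + 1.6²·2² + 2.2²·10.7² + 2·[3.74·11.3·5.5·0.39 + 3.52·11.3·2·0.35 + 4.84·11.3·10.7·0.22 + 2.72·5.5·2·0.20 + 3.74·5.5·10.7·0.43 + 3.52·2·10.7·0.32] = 1269.81 + 743.943 = 2013.76.
Under uncorrelated errors the observed covariances equal the true-score covariances, so only the own-variance terms attenuate.
True-score variance = [2.2²·11.3²·0.68 + 1.7²·5.5²·0.78 + 1.6²·2²·0.73 + 2.2²·10.7²·0.80] + 743.943 = 939.223 + 743.943 = 1683.17.
Reliability = 1683.17 / 2013.76 = 0.836.

0.836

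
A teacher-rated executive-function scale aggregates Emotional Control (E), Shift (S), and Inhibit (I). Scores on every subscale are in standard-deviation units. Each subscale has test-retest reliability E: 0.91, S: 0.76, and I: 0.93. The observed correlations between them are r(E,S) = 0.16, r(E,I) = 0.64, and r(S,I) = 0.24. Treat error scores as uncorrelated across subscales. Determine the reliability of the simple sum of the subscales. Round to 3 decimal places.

Var(E+S+I) = 3 + 2·[0.16 + 0.64 + 0.24] = 3 + 2.08 = 5.08.
With uncorrelated errors the cross-covariances are all true-score covariance, so they carry over unchanged; only the diagonal terms shrink to ρᵢσᵢ².
True-score variance = [0.91 + 0.76 + 0.93] + 2.08 = 2.6 + 2.08 = 4.68.
Reliability = 4.68 / 5.08 = 0.921.

0.921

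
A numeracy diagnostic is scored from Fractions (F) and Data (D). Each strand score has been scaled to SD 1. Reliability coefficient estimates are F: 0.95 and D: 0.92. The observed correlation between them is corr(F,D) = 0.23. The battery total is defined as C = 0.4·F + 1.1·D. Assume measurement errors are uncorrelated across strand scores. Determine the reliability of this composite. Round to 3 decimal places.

Var(C) = 0.4² + 1.1² + 2·[0.44·0.23] = 1.37 + 0.2024 = 1.5724.
With uncorrelated errors the cross-covariances are all true-score covariance, so they carry over unchanged; only the diagonal terms shrink to ρᵢσᵢ².
True-score variance = [0.4²·0.95 + 1.1²·0.92] + 0.2024 = 1.2652 + 0.2024 = 1.4676.
Reliability = 1.4676 / 1.5724 = 0.933.

0.933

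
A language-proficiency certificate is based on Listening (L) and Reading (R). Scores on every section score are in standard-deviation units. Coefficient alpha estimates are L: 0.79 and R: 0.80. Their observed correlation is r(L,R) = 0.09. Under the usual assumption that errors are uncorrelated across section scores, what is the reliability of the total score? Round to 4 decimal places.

Var(L+R) = 2 + 2·[0.09] = 2 + 0.18 = 2.18.
With uncorrelated errors the cross-covariances are all true-score covariance, so they carry over unchanged; only the diagonal terms shrink to ρᵢσᵢ².
True-score variance = [0.79 + 0.80] + 0.18 = 1.59 + 0.18 = 1.77.
Reliability = 1.77 / 2.18 = 0.8119.

0.8119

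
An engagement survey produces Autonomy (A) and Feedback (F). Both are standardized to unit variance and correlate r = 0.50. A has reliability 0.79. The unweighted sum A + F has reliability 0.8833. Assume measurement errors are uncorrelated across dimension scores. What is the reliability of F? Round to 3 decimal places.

Var(A+F) = 2 + 2·0.50 = 3.000.
True-score variance = ρ_A + ρ_F + 2·0.50, so 0.8833 = (0.79 + ρ_F + 1.00) / 3.000.
ρ_F = 0.8833·3.000 − 0.79 − 1.00 = 0.860.

0.860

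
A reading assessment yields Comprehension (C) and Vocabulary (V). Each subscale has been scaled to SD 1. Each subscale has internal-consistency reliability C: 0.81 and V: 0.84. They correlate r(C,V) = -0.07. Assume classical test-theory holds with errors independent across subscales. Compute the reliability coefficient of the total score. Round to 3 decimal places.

0.812

Var(C+V) = 2 + 2·[(-0.07)] = 2 − 0.14 = 1.86.
With uncorrelated errors the cross-covariances are all true-score covariance, so they carry over unchanged; only the diagonal terms shrink to ρᵢσᵢ².
True-score variance = [0.81 + 0.84] − 0.14 = 1.65 − 0.14 = 1.51.
Reliability = 1.51 / 1.86 = 0.812.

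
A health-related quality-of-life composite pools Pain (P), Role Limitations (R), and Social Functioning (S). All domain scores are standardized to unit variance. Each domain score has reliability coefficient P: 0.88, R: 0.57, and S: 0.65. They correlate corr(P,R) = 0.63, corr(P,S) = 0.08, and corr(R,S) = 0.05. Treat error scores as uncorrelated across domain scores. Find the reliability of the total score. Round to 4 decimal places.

Var(P+R+S) = 3 + 2·[0.63 + 0.08 + 0.05] = 3 + 1.52 = 4.52.
Under uncorrelated errors the observed covariances equal the true-score covariances, so only the own-variance terms attenuate.
True-score variance = [0.88 + 0.57 + 0.65] + 1.52 = 2.1 + 1.52 = 3.62.
Reliability = 3.62 / 4.52 = 0.8009.

0.8009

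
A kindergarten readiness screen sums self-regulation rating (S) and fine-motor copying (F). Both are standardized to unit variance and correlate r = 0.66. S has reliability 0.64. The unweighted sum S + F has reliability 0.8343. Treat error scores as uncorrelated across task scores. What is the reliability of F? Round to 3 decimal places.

Var(S+F) = 2 + 2·0.66 = 3.320.
True-score variance = ρ_S + ρ_F + 2·0.66, so 0.8343 = (0.64 + ρ_F + 1.32) / 3.320.
ρ_F = 0.8343·3.320 − 0.64 − 1.32 = 0.810.

0.810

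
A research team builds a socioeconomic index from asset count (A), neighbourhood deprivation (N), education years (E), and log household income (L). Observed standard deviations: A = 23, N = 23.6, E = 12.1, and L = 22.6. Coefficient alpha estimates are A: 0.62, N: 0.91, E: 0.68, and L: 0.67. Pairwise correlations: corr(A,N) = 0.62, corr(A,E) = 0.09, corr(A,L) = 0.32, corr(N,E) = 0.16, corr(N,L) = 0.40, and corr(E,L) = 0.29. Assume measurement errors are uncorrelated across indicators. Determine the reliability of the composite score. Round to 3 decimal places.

0.866

Var(A+N+E+L) = 23² + 23.6² + 12.1² + 22.6² + 2·[23·23.6·0.62 + 23·12.1·0.09 + 23·22.6·0.32 + 23.6·12.1·0.16 + 23.6·22.6·0.40 + 12.1·22.6·0.29] = 1743.13 + 1732.51 = 3475.64.
Because errors are independent across components, Cov(Tᵢ,Tⱼ) = Cov(Xᵢ,Xⱼ); the off-diagonal part of the true-score variance is the same as above.
True-score variance = [23²·0.62 + 23.6²·0.91 + 12.1²·0.68 + 22.6²·0.67] + 1732.51 = 1276.58 + 1732.51 = 3009.09.
Reliability = 3009.09 / 3475.64 = 0.866.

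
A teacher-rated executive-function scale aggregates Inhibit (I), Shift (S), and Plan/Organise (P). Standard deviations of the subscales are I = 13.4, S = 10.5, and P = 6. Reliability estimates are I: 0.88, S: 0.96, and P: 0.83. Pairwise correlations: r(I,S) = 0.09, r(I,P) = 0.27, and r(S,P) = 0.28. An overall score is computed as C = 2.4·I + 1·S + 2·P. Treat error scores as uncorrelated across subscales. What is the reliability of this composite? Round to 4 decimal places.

0.9060

Var(C) = 2.4²·13.4² + 10.5² + 2²·6² + 2·[2.4·13.4·10.5·0.09 + 4.8·13.4·6·0.27 + 2·10.5·6·0.28] = 1288.52 + 339.739 = 1628.25.
Under uncorrelated errors the observed covariances equal the true-score covariances, so only the own-variance terms attenuate.
True-score variance = [2.4²·13.4²·0.88 + 10.5²·0.96 + 2²·6²·0.83] + 339.739 = 1135.51 + 339.739 = 1475.25.
Reliability = 1475.25 / 1628.25 = 0.9060.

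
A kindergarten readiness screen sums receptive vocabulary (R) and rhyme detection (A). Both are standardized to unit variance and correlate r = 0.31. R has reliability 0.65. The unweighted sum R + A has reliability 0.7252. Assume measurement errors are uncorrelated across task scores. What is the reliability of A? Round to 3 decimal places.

Var(R+A) = 2 + 2·0.31 = 2.620.
True-score variance = ρ_R + ρ_A + 2·0.31, so 0.7252 = (0.65 + ρ_A + 0.62) / 2.620.
ρ_A = 0.7252·2.620 − 0.65 − 0.62 = 0.630.

0.630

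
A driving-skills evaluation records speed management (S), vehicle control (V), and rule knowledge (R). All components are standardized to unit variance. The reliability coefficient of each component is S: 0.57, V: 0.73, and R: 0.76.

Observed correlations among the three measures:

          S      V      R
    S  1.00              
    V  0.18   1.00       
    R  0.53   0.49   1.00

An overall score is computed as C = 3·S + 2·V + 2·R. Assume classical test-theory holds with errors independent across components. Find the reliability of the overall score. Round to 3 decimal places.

0.799

Var(C) = 3² + 2² + 2² + 2·[6·0.18 + 6·0.53 + 4·0.49] = 17 + 12.44 = 29.44.
With uncorrelated errors the cross-covariances are all true-score covariance, so they carry over unchanged; only the diagonal terms shrink to ρᵢσᵢ².
True-score variance = [3²·0.57 + 2²·0.73 + 2²·0.76] + 12.44 = 11.09 + 12.44 = 23.53.
Reliability = 23.53 / 29.44 = 0.799.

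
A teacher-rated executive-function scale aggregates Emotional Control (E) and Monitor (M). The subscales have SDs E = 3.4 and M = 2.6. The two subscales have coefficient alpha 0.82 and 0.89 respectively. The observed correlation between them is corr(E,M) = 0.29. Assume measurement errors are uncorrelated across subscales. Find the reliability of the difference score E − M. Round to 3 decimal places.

Var(E−M) = 3.4² + 2.6² − 2·3.4·2.6·0.29 = 18.32 − 5.1272 = 13.1928.
With uncorrelated errors the cross-covariances are all true-score covariance, so they carry over unchanged; only the diagonal terms shrink to ρᵢσᵢ².
True-score variance = [3.4²·0.82 + 2.6²·0.89] − 5.1272 = 15.4956 − 5.1272 = 10.3684.
Reliability = 10.3684 / 13.1928 = 0.786.

0.786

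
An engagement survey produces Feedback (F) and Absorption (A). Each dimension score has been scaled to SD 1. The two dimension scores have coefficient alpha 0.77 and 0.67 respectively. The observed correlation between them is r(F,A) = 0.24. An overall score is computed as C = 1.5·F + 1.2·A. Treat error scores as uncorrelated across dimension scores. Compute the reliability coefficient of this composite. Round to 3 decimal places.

Var(C) = 1.5² + 1.2² + 2·[1.8·0.24] = 3.69 + 0.864 = 4.554.
With uncorrelated errors the cross-covariances are all true-score covariance, so they carry over unchanged; only the diagonal terms shrink to ρᵢσᵢ².
True-score variance = [1.5²·0.77 + 1.2²·0.67] + 0.864 = 2.6973 + 0.864 = 3.5613.
Reliability = 3.5613 / 4.554 = 0.782.

0.782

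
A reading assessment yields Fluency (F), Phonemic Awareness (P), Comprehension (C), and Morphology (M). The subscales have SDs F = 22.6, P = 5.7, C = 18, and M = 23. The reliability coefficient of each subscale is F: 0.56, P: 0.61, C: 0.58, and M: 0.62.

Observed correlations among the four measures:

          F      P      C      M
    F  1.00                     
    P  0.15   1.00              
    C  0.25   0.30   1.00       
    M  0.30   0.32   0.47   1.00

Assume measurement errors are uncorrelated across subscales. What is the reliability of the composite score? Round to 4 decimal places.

Var(F+P+C+M) = 22.6² + 5.7² + 18² + 23² + 2·[22.6·5.7·0.15 + 22.6·18·0.25 + 22.6·23·0.30 + 5.7·18·0.30 + 5.7·23·0.32 + 18·23·0.47] = 1396.25 + 1088.55 = 2484.8.
Because errors are independent across components, Cov(Tᵢ,Tⱼ) = Cov(Xᵢ,Xⱼ); the off-diagonal part of the true-score variance is the same as above.
True-score variance = [22.6²·0.56 + 5.7²·0.61 + 18²·0.58 + 23²·0.62] + 1088.55 = 821.745 + 1088.55 = 1910.29.
Reliability = 1910.29 / 2484.8 = 0.7688.

0.7688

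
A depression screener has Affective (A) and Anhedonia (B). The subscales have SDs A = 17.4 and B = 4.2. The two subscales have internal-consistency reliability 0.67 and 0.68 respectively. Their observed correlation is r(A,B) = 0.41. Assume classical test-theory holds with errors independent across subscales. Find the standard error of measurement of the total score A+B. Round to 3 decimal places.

Var(total) = 320.4 + 59.9256 = 380.326.
True-score variance = 214.844 + 59.9256 = 274.77, so reliability = 0.7225.
Error variance = 380.326 − 274.77 = 105.556; SEM = √105.556 = 10.274.

10.274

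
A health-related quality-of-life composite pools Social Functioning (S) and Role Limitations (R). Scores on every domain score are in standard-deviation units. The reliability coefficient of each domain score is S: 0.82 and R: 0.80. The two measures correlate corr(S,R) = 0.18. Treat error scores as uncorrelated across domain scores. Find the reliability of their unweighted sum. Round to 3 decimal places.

0.839

Var(S+R) = 2 + 2·[0.18] = 2 + 0.36 = 2.36.
With uncorrelated errors the cross-covariances are all true-score covariance, so they carry over unchanged; only the diagonal terms shrink to ρᵢσᵢ².
True-score variance = [0.82 + 0.80] + 0.36 = 1.62 + 0.36 = 1.98.
Reliability = 1.98 / 2.36 = 0.839.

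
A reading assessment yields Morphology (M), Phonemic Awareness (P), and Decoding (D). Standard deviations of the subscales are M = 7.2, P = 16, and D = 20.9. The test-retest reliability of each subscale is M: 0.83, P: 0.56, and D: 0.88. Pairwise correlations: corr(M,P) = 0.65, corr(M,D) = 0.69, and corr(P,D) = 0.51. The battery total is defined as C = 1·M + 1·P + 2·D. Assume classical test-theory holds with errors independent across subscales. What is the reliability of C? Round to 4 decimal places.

0.8997

Var(C) = 7.2² + 16² + 2²·20.9² + 2·[7.2·16·0.65 + 2·7.2·20.9·0.69 + 2·16·20.9·0.51] = 2055.08 + 1247.26 = 3302.34.
With uncorrelated errors the cross-covariances are all true-score covariance, so they carry over unchanged; only the diagonal terms shrink to ρᵢσᵢ².
True-score variance = [7.2²·0.83 + 16²·0.56 + 2²·20.9²·0.88] + 1247.26 = 1723.96 + 1247.26 = 2971.22.
Reliability = 2971.22 / 3302.34 = 0.8997.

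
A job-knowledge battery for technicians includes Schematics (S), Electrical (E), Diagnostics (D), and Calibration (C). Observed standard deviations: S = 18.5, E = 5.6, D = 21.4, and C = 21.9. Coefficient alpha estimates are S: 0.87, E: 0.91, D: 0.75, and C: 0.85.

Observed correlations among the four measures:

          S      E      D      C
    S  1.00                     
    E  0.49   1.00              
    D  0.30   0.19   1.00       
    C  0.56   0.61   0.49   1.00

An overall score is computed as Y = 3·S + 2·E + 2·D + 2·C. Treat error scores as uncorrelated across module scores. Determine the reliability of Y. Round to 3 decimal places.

Var(Y) = 3²·18.5² + 2²·5.6² + 2²·21.4² + 2²·21.9² + 2·[6·18.5·5.6·0.49 + 6·18.5·21.4·0.30 + 6·18.5·21.9·0.56 + 4·5.6·21.4·0.19 + 4·5.6·21.9·0.61 + 4·21.4·21.9·0.49] = 6955.97 + 7374.8 = 14330.8.
With uncorrelated errors the cross-covariances are all true-score covariance, so they carry over unchanged; only the diagonal terms shrink to ρᵢσᵢ².
True-score variance = [3²·18.5²·0.87 + 2²·5.6²·0.91 + 2²·21.4²·0.75 + 2²·21.9²·0.85] + 7374.8 = 5798.52 + 7374.8 = 13173.3.
Reliability = 13173.3 / 14330.8 = 0.919.

0.919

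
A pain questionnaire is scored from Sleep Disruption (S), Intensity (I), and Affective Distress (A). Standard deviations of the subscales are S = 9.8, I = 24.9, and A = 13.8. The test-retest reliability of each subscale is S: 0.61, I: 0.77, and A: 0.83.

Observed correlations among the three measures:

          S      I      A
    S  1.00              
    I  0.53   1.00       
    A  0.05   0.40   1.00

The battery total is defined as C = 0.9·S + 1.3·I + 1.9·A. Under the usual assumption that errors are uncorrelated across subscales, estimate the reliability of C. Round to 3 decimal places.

0.862

Var(C) = 0.9²·9.8² + 1.3²·24.9² + 1.9²·13.8² + 2·[1.17·9.8·24.9·0.53 + 1.71·9.8·13.8·0.05 + 2.47·24.9·13.8·0.40] = 1813.1 + 1004.75 = 2817.85.
Under uncorrelated errors the observed covariances equal the true-score covariances, so only the own-variance terms attenuate.
True-score variance = [0.9²·9.8²·0.61 + 1.3²·24.9²·0.77 + 1.9²·13.8²·0.83] + 1004.75 = 1424.89 + 1004.75 = 2429.64.
Reliability = 2429.64 / 2817.85 = 0.862.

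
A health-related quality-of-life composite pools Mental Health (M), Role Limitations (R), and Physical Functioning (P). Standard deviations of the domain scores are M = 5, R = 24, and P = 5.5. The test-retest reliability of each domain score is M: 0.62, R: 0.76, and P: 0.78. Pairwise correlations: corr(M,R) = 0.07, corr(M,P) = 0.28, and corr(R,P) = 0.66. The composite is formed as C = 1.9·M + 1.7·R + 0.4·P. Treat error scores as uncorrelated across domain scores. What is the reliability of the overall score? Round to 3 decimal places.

0.776

Var(C) = 1.9²·5² + 1.7²·24² + 0.4²·5.5² + 2·[3.23·5·24·0.07 + 0.76·5·5.5·0.28 + 0.68·24·5.5·0.66] = 1759.73 + 184.451 = 1944.18.
Under uncorrelated errors the observed covariances equal the true-score covariances, so only the own-variance terms attenuate.
True-score variance = [1.9²·5²·0.62 + 1.7²·24²·0.76 + 0.4²·5.5²·0.78] + 184.451 = 1324.86 + 184.451 = 1509.31.
Reliability = 1509.31 / 1944.18 = 0.776.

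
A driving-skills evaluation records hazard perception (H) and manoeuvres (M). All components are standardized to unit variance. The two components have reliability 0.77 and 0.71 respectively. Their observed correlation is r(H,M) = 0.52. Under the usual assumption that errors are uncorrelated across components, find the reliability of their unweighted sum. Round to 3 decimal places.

Var(H+M) = 2 + 2·[0.52] = 2 + 1.04 = 3.04.
With uncorrelated errors the cross-covariances are all true-score covariance, so they carry over unchanged; only the diagonal terms shrink to ρᵢσᵢ².
True-score variance = [0.77 + 0.71] + 1.04 = 1.48 + 1.04 = 2.52.
Reliability = 2.52 / 3.04 = 0.829.

0.829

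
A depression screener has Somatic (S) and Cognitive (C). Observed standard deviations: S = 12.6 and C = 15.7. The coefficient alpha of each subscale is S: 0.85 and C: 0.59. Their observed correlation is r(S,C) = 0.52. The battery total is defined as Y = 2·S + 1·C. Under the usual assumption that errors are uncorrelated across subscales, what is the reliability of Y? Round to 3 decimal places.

Var(Y) = 2²·12.6² + 15.7² + 2·[2·12.6·15.7·0.52] = 881.53 + 411.466 = 1293.
Because errors are independent across components, Cov(Tᵢ,Tⱼ) = Cov(Xᵢ,Xⱼ); the off-diagonal part of the true-score variance is the same as above.
True-score variance = [2²·12.6²·0.85 + 15.7²·0.59] + 411.466 = 685.213 + 411.466 = 1096.68.
Reliability = 1096.68 / 1293 = 0.848.

0.848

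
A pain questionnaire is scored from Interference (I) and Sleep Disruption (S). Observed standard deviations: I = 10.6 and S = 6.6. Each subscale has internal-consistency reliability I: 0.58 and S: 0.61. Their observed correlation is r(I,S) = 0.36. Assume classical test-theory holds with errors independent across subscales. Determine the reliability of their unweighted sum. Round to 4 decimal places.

Var(I+S) = 10.6² + 6.6² + 2·[10.6·6.6·0.36] = 155.92 + 50.3712 = 206.291.
With uncorrelated errors the cross-covariances are all true-score covariance, so they carry over unchanged; only the diagonal terms shrink to ρᵢσᵢ².
True-score variance = [10.6²·0.58 + 6.6²·0.61] + 50.3712 = 91.7404 + 50.3712 = 142.112.
Reliability = 142.112 / 206.291 = 0.6889.

0.6889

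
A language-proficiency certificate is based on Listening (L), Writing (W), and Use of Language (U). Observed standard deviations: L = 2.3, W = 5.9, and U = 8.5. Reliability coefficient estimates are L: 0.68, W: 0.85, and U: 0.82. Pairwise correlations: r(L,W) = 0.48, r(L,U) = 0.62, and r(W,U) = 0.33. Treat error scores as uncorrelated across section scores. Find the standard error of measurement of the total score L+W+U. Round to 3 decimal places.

Var(total) = 112.35 + 70.3682 = 182.718.
True-score variance = 92.4307 + 70.3682 = 162.799, so reliability = 0.8910.
Error variance = 182.718 − 162.799 = 19.9193; SEM = √19.9193 = 4.463.

4.463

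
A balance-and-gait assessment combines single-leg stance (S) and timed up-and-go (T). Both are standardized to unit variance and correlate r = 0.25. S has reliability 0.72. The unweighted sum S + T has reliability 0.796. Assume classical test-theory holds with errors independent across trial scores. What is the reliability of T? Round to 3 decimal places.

0.770

Var(S+T) = 2 + 2·0.25 = 2.500.
True-score variance = ρ_S + ρ_T + 2·0.25, so 0.796 = (0.72 + ρ_T + 0.50) / 2.500.
ρ_T = 0.796·2.500 − 0.72 − 0.50 = 0.770.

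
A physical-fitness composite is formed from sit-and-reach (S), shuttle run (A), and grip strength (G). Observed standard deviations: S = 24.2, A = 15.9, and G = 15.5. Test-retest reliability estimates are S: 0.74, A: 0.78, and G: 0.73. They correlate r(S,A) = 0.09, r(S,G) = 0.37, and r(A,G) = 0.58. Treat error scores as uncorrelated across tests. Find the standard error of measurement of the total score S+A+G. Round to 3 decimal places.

Var(total) = 1078.7 + 632.716 = 1711.42.
True-score variance = 805.948 + 632.716 = 1438.66, so reliability = 0.8406.
Error variance = 1711.42 − 1438.66 = 272.752; SEM = √272.752 = 16.515.

16.515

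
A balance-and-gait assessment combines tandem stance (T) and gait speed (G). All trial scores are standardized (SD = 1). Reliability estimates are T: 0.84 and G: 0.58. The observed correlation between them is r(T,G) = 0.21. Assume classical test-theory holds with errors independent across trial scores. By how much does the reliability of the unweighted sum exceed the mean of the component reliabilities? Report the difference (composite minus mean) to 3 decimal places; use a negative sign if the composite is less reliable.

Var(sum) = 2 + 0.42 = 2.42; true-score variance = 1.42 + 0.42 = 1.84; composite reliability = 0.7603.
Mean component reliability = 0.7100.
Difference = 0.7603 − 0.7100 = 0.050.

0.050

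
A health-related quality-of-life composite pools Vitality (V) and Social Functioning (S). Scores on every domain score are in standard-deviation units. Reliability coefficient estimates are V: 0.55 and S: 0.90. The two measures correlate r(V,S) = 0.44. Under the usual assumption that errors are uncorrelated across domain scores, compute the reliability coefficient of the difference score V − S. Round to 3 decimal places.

Var(V−S) = 1 + 1 − 2·0.44 = 2 − 0.88 = 1.12.
Under uncorrelated errors the observed covariances equal the true-score covariances, so only the own-variance terms attenuate.
True-score variance = [0.55 + 0.90] − 0.88 = 1.45 − 0.88 = 0.57.
Reliability = 0.57 / 1.12 = 0.509.

0.509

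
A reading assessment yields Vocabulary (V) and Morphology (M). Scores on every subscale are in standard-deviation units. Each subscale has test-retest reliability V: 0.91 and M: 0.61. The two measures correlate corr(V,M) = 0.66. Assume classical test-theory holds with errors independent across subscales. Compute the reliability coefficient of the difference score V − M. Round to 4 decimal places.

Var(V−M) = 1 + 1 − 2·0.66 = 2 − 1.32 = 0.68.
Under uncorrelated errors the observed covariances equal the true-score covariances, so only the own-variance terms attenuate.
True-score variance = [0.91 + 0.61] − 1.32 = 1.52 − 1.32 = 0.2.
Reliability = 0.2 / 0.68 = 0.2941.

0.2941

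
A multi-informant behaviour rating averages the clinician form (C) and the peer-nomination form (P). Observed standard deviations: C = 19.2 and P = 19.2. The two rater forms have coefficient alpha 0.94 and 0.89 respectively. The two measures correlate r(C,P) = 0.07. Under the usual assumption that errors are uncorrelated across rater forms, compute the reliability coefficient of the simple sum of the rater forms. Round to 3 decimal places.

Var(C+P) = 19.2² + 19.2² + 2·[19.2·19.2·0.07] = 737.28 + 51.6096 = 788.89.
Under uncorrelated errors the observed covariances equal the true-score covariances, so only the own-variance terms attenuate.
True-score variance = [19.2²·0.94 + 19.2²·0.89] + 51.6096 = 674.611 + 51.6096 = 726.221.
Reliability = 726.221 / 788.89 = 0.921.

0.921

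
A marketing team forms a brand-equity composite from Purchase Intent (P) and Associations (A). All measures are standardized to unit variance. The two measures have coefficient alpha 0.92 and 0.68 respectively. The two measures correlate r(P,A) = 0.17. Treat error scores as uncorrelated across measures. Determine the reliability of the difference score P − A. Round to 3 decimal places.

Var(P−A) = 1 + 1 − 2·0.17 = 2 − 0.34 = 1.66.
Because errors are independent across components, Cov(Tᵢ,Tⱼ) = Cov(Xᵢ,Xⱼ); the off-diagonal part of the true-score variance is the same as above.
True-score variance = [0.92 + 0.68] − 0.34 = 1.6 − 0.34 = 1.26.
Reliability = 1.26 / 1.66 = 0.759.

0.759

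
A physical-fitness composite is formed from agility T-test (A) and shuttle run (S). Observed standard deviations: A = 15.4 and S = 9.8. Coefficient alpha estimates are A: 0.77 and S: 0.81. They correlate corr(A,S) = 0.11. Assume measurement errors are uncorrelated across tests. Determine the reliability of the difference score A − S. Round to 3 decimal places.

Var(A−S) = 15.4² + 9.8² − 2·15.4·9.8·0.11 = 333.2 − 33.2024 = 299.998.
With uncorrelated errors the cross-covariances are all true-score covariance, so they carry over unchanged; only the diagonal terms shrink to ρᵢσᵢ².
True-score variance = [15.4²·0.77 + 9.8²·0.81] − 33.2024 = 260.406 − 33.2024 = 227.203.
Reliability = 227.203 / 299.998 = 0.757.

0.757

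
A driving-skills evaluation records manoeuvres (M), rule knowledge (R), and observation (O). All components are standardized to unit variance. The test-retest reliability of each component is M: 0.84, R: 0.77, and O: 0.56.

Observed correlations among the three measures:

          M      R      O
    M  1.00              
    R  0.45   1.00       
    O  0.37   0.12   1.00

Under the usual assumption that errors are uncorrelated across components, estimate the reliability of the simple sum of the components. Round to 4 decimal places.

Var(M+R+O) = 3 + 2·[0.45 + 0.37 + 0.12] = 3 + 1.88 = 4.88.
Because errors are independent across components, Cov(Tᵢ,Tⱼ) = Cov(Xᵢ,Xⱼ); the off-diagonal part of the true-score variance is the same as above.
True-score variance = [0.84 + 0.77 + 0.56] + 1.88 = 2.17 + 1.88 = 4.05.
Reliability = 4.05 / 4.88 = 0.8299.

0.8299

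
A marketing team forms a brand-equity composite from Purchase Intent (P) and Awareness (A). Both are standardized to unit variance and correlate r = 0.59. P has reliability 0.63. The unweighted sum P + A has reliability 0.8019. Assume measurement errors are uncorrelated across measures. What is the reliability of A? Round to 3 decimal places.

Var(P+A) = 2 + 2·0.59 = 3.180.
True-score variance = ρ_P + ρ_A + 2·0.59, so 0.8019 = (0.63 + ρ_A + 1.18) / 3.180.
ρ_A = 0.8019·3.180 − 0.63 − 1.18 = 0.740.

0.740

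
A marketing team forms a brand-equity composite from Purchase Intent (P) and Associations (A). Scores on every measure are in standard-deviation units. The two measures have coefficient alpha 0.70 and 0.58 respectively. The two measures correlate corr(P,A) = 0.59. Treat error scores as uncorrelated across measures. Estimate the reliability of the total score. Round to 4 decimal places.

Var(P+A) = 2 + 2·[0.59] = 2 + 1.18 = 3.18.
Under uncorrelated errors the observed covariances equal the true-score covariances, so only the own-variance terms attenuate.
True-score variance = [0.70 + 0.58] + 1.18 = 1.28 + 1.18 = 2.46.
Reliability = 2.46 / 3.18 = 0.7736.

0.7736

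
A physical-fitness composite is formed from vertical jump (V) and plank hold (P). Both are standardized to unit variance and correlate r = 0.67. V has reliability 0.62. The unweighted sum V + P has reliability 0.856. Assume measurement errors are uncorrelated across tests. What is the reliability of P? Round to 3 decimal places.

0.899

Var(V+P) = 2 + 2·0.67 = 3.340.
True-score variance = ρ_V + ρ_P + 2·0.67, so 0.856 = (0.62 + ρ_P + 1.34) / 3.340.
ρ_P = 0.856·3.340 − 0.62 − 1.34 = 0.899.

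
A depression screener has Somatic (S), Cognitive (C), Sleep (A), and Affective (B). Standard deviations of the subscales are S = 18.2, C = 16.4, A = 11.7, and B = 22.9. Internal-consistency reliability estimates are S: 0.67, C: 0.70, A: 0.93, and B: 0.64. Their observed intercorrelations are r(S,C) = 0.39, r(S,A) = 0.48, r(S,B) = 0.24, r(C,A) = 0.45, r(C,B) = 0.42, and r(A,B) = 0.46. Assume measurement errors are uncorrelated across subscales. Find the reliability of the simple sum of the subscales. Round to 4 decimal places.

0.8525

Var(S+C+A+B) = 18.2² + 16.4² + 11.7² + 22.9² + 2·[18.2·16.4·0.39 + 18.2·11.7·0.48 + 18.2·22.9·0.24 + 16.4·11.7·0.45 + 16.4·22.9·0.42 + 11.7·22.9·0.46] = 1261.5 + 1371.95 = 2633.45.
Under uncorrelated errors the observed covariances equal the true-score covariances, so only the own-variance terms attenuate.
True-score variance = [18.2²·0.67 + 16.4²·0.70 + 11.7²·0.93 + 22.9²·0.64] + 1371.95 = 873.133 + 1371.95 = 2245.08.
Reliability = 2245.08 / 2633.45 = 0.8525.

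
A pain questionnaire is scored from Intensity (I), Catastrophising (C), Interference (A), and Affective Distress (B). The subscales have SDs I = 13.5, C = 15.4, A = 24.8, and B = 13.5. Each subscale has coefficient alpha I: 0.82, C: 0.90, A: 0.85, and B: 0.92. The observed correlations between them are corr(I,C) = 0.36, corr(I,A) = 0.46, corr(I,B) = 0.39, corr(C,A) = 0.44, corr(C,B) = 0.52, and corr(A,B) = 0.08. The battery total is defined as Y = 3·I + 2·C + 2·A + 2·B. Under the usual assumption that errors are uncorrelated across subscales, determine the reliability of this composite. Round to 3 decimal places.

Var(Y) = 3²·13.5² + 2²·15.4² + 2²·24.8² + 2²·13.5² + 2·[6·13.5·15.4·0.36 + 6·13.5·24.8·0.46 + 6·13.5·13.5·0.39 + 4·15.4·24.8·0.44 + 4·15.4·13.5·0.52 + 4·24.8·13.5·0.08] = 5778.05 + 6022.65 = 11800.7.
Under uncorrelated errors the observed covariances equal the true-score covariances, so only the own-variance terms attenuate.
True-score variance = [3²·13.5²·0.82 + 2²·15.4²·0.90 + 2²·24.8²·0.85 + 2²·13.5²·0.92] + 6022.65 = 4960.6 + 6022.65 = 10983.2.
Reliability = 10983.2 / 11800.7 = 0.931.

0.931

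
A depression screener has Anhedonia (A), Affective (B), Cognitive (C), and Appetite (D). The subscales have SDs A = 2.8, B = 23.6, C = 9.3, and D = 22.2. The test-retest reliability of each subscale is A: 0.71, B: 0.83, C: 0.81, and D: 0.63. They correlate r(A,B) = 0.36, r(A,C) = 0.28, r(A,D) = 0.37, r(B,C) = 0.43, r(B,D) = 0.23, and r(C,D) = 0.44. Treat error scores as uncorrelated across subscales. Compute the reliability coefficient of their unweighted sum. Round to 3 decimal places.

0.841

Var(A+B+C+D) = 2.8² + 23.6² + 9.3² + 22.2² + 2·[2.8·23.6·0.36 + 2.8·9.3·0.28 + 2.8·22.2·0.37 + 23.6·9.3·0.43 + 23.6·22.2·0.23 + 9.3·22.2·0.44] = 1144.13 + 719.599 = 1863.73.
Under uncorrelated errors the observed covariances equal the true-score covariances, so only the own-variance terms attenuate.
True-score variance = [2.8²·0.71 + 23.6²·0.83 + 9.3²·0.81 + 22.2²·0.63] + 719.599 = 848.389 + 719.599 = 1567.99.
Reliability = 1567.99 / 1863.73 = 0.841.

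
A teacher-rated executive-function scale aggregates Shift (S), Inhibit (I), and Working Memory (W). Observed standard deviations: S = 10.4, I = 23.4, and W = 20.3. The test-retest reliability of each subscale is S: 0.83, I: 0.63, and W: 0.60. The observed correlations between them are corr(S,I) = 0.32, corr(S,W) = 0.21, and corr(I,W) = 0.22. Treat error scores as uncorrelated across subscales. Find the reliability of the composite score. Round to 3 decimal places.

Var(S+I+W) = 10.4² + 23.4² + 20.3² + 2·[10.4·23.4·0.32 + 10.4·20.3·0.21 + 23.4·20.3·0.22] = 1067.81 + 453.43 = 1521.24.
With uncorrelated errors the cross-covariances are all true-score covariance, so they carry over unchanged; only the diagonal terms shrink to ρᵢσᵢ².
True-score variance = [10.4²·0.83 + 23.4²·0.63 + 20.3²·0.60] + 453.43 = 681.99 + 453.43 = 1135.42.
Reliability = 1135.42 / 1521.24 = 0.746.

0.746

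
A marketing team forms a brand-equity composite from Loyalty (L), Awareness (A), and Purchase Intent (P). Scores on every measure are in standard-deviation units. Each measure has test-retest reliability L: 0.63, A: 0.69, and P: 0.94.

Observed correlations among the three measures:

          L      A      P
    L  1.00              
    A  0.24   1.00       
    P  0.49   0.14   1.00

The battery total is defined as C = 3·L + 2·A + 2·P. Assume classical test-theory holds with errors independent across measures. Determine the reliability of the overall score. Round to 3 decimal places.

Var(C) = 3² + 2² + 2² + 2·[6·0.24 + 6·0.49 + 4·0.14] = 17 + 9.88 = 26.88.
Under uncorrelated errors the observed covariances equal the true-score covariances, so only the own-variance terms attenuate.
True-score variance = [3²·0.63 + 2²·0.69 + 2²·0.94] + 9.88 = 12.19 + 9.88 = 22.07.
Reliability = 22.07 / 26.88 = 0.821.

0.821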